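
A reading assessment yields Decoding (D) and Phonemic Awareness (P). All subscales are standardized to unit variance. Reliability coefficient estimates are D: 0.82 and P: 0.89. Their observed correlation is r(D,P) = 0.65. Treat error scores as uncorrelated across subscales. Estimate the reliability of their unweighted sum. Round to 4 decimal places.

Var(D+P) = 2 + 2·[0.65] = 2 + 1.3 = 3.3.
Under uncorrelated errors the observed covariances equal the true-score covariances, so only the own-variance terms attenuate.
True-score variance = [0.82 + 0.89] + 1.3 = 1.71 + 1.3 = 3.01.
Reliability = 3.01 / 3.3 = 0.9121.

0.9121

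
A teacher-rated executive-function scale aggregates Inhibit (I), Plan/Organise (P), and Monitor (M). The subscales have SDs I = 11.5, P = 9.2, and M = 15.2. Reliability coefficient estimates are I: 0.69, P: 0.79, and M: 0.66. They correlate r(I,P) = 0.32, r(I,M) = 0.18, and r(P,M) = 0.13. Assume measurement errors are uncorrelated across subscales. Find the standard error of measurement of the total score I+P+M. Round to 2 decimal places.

11.72

Var(total) = 447.93 + 166.998 = 614.928.
True-score variance = 310.604 + 166.998 = 477.603, so reliability = 0.7767.
Error variance = 614.928 − 477.603 = 137.325; SEM = √137.325 = 11.72.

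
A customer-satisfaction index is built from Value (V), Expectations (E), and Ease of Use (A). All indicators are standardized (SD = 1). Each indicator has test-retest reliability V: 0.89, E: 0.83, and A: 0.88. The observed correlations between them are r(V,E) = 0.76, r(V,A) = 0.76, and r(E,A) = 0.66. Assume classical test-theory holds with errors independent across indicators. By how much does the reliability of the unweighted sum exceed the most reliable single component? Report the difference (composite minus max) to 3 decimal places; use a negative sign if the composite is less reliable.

Var(sum) = 3 + 4.36 = 7.36; true-score variance = 2.6 + 4.36 = 6.96; composite reliability = 0.9457.
Max component reliability = 0.8900.
Difference = 0.9457 − 0.8900 = 0.056.

0.056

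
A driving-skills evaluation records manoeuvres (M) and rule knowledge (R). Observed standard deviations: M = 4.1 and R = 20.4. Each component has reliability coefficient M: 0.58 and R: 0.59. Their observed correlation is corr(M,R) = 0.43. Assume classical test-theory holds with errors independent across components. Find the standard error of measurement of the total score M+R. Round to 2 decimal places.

13.33

Var(total) = 432.97 + 71.9304 = 504.9.
True-score variance = 255.284 + 71.9304 = 327.215, so reliability = 0.6481.
Error variance = 504.9 − 327.215 = 177.686; SEM = √177.686 = 13.33.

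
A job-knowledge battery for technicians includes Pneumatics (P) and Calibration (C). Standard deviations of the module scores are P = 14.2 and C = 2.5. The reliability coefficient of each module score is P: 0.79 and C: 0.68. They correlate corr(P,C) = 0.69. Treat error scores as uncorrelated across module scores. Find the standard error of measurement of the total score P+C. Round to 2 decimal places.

Var(total) = 207.89 + 48.99 = 256.88.
True-score variance = 163.546 + 48.99 = 212.536, so reliability = 0.8274.
Error variance = 256.88 − 212.536 = 44.3444; SEM = √44.3444 = 6.66.

6.66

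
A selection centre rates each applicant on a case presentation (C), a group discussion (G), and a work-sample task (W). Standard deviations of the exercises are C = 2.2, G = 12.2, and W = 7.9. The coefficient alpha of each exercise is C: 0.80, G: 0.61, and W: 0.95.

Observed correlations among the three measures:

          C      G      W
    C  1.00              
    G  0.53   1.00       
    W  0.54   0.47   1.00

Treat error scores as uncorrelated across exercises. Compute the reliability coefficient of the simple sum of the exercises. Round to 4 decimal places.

0.8244

Var(C+G+W) = 2.2² + 12.2² + 7.9² + 2·[2.2·12.2·0.53 + 2.2·7.9·0.54 + 12.2·7.9·0.47] = 216.09 + 137.818 = 353.908.
Under uncorrelated errors the observed covariances equal the true-score covariances, so only the own-variance terms attenuate.
True-score variance = [2.2²·0.80 + 12.2²·0.61 + 7.9²·0.95] + 137.818 = 153.954 + 137.818 = 291.772.
Reliability = 291.772 / 353.908 = 0.8244.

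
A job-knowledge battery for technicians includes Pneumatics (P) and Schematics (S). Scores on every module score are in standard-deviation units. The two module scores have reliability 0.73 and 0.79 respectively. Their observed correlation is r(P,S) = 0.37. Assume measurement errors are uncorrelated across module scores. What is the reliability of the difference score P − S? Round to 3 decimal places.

Var(P−S) = 1 + 1 − 2·0.37 = 2 − 0.74 = 1.26.
Under uncorrelated errors the observed covariances equal the true-score covariances, so only the own-variance terms attenuate.
True-score variance = [0.73 + 0.79] − 0.74 = 1.52 − 0.74 = 0.78.
Reliability = 0.78 / 1.26 = 0.619.

0.619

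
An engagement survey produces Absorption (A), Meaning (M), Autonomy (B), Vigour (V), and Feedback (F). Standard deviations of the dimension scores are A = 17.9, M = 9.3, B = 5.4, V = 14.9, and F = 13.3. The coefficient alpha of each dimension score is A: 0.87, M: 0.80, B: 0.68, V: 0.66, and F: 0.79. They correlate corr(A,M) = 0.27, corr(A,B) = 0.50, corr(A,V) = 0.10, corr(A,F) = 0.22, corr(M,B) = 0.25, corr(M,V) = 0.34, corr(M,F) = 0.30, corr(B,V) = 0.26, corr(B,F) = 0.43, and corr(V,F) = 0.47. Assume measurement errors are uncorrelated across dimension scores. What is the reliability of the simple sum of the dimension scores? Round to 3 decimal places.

0.891

Var(A+M+B+V+F) = 17.9² + 9.3² + 5.4² + 14.9² + 13.3² + 2·[17.9·9.3·0.27 + 17.9·5.4·0.50 + 17.9·14.9·0.10 + 17.9·13.3·0.22 + 9.3·5.4·0.25 + 9.3·14.9·0.34 + 9.3·13.3·0.30 + 5.4·14.9·0.26 + 5.4·13.3·0.43 + 14.9·13.3·0.47] = 834.96 + 828.082 = 1663.04.
With uncorrelated errors the cross-covariances are all true-score covariance, so they carry over unchanged; only the diagonal terms shrink to ρᵢσᵢ².
True-score variance = [17.9²·0.87 + 9.3²·0.80 + 5.4²·0.68 + 14.9²·0.66 + 13.3²·0.79] + 828.082 = 654.047 + 828.082 = 1482.13.
Reliability = 1482.13 / 1663.04 = 0.891.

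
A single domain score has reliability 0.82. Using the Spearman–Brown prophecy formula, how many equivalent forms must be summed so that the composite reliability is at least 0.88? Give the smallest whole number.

k ≥ ρ*(1−ρ₁)/(ρ₁(1−ρ*)) = 0.88·0.18 / (0.82·0.12) = 1.610.
Smallest integer k = 2.

2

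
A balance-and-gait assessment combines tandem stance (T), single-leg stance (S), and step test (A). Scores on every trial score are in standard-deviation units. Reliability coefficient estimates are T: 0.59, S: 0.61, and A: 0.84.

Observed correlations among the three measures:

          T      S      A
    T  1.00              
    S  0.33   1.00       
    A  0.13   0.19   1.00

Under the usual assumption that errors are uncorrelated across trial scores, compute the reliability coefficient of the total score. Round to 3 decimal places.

Var(T+S+A) = 3 + 2·[0.33 + 0.13 + 0.19] = 3 + 1.3 = 4.3.
With uncorrelated errors the cross-covariances are all true-score covariance, so they carry over unchanged; only the diagonal terms shrink to ρᵢσᵢ².
True-score variance = [0.59 + 0.61 + 0.84] + 1.3 = 2.04 + 1.3 = 3.34.
Reliability = 3.34 / 4.3 = 0.777.

0.777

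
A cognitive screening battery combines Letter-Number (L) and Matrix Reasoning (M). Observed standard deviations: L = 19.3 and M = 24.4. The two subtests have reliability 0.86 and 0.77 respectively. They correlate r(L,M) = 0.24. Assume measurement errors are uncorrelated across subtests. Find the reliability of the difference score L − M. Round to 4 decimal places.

Var(L−M) = 19.3² + 24.4² − 2·19.3·24.4·0.24 = 967.85 − 226.042 = 741.808.
Under uncorrelated errors the observed covariances equal the true-score covariances, so only the own-variance terms attenuate.
True-score variance = [19.3²·0.86 + 24.4²·0.77] − 226.042 = 778.769 − 226.042 = 552.727.
Reliability = 552.727 / 741.808 = 0.7451.

0.7451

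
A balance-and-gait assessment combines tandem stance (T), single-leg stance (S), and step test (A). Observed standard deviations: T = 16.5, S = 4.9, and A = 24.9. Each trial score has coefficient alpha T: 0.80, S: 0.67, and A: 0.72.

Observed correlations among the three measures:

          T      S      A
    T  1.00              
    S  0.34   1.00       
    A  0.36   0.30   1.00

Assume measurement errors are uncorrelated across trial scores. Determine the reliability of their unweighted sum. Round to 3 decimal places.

0.824

Var(T+S+A) = 16.5² + 4.9² + 24.9² + 2·[16.5·4.9·0.34 + 16.5·24.9·0.36 + 4.9·24.9·0.30] = 916.27 + 423.996 = 1340.27.
Under uncorrelated errors the observed covariances equal the true-score covariances, so only the own-variance terms attenuate.
True-score variance = [16.5²·0.80 + 4.9²·0.67 + 24.9²·0.72] + 423.996 = 680.294 + 423.996 = 1104.29.
Reliability = 1104.29 / 1340.27 = 0.824.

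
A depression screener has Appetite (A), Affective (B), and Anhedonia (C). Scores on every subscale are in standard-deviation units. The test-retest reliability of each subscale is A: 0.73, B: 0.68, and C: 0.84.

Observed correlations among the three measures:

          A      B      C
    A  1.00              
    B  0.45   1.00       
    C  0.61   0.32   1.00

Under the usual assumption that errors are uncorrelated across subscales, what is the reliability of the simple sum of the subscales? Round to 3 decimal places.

Var(A+B+C) = 3 + 2·[0.45 + 0.61 + 0.32] = 3 + 2.76 = 5.76.
With uncorrelated errors the cross-covariances are all true-score covariance, so they carry over unchanged; only the diagonal terms shrink to ρᵢσᵢ².
True-score variance = [0.73 + 0.68 + 0.84] + 2.76 = 2.25 + 2.76 = 5.01.
Reliability = 5.01 / 5.76 = 0.870.

0.870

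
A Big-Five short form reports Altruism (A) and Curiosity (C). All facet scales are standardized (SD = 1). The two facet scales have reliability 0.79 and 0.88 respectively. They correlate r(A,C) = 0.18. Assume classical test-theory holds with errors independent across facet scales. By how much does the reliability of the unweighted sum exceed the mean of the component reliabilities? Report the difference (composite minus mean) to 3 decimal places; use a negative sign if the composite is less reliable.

Var(sum) = 2 + 0.36 = 2.36; true-score variance = 1.67 + 0.36 = 2.03; composite reliability = 0.8602.
Mean component reliability = 0.8350.
Difference = 0.8602 − 0.8350 = 0.025.

0.025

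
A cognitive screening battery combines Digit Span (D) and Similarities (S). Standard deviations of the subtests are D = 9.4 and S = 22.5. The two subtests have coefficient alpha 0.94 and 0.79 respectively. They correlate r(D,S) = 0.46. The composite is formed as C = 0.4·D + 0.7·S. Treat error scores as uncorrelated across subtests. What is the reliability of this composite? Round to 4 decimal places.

Var(C) = 0.4²·9.4² + 0.7²·22.5² + 2·[0.28·9.4·22.5·0.46] = 262.2 + 54.4824 = 316.682.
With uncorrelated errors the cross-covariances are all true-score covariance, so they carry over unchanged; only the diagonal terms shrink to ρᵢσᵢ².
True-score variance = [0.4²·9.4²·0.94 + 0.7²·22.5²·0.79] + 54.4824 = 209.259 + 54.4824 = 263.741.
Reliability = 263.741 / 316.682 = 0.8328.

0.8328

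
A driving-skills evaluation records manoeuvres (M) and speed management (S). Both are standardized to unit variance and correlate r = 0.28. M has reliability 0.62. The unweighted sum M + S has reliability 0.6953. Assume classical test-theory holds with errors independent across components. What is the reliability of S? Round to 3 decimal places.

Var(M+S) = 2 + 2·0.28 = 2.560.
True-score variance = ρ_M + ρ_S + 2·0.28, so 0.6953 = (0.62 + ρ_S + 0.56) / 2.560.
ρ_S = 0.6953·2.560 − 0.62 − 0.56 = 0.600.

0.600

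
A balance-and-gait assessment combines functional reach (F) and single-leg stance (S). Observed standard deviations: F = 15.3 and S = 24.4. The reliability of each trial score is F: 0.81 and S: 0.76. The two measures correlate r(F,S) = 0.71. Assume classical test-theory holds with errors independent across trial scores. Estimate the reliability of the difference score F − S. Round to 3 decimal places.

0.374

Var(F−S) = 15.3² + 24.4² − 2·15.3·24.4·0.71 = 829.45 − 530.114 = 299.336.
With uncorrelated errors the cross-covariances are all true-score covariance, so they carry over unchanged; only the diagonal terms shrink to ρᵢσᵢ².
True-score variance = [15.3²·0.81 + 24.4²·0.76] − 530.114 = 642.086 − 530.114 = 111.972.
Reliability = 111.972 / 299.336 = 0.374.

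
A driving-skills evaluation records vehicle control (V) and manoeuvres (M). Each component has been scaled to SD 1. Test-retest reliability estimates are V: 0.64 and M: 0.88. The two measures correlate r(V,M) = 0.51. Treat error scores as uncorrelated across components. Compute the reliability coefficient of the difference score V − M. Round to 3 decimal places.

0.510

Var(V−M) = 1 + 1 − 2·0.51 = 2 − 1.02 = 0.98.
Because errors are independent across components, Cov(Tᵢ,Tⱼ) = Cov(Xᵢ,Xⱼ); the off-diagonal part of the true-score variance is the same as above.
True-score variance = [0.64 + 0.88] − 1.02 = 1.52 − 1.02 = 0.5.
Reliability = 0.5 / 0.98 = 0.510.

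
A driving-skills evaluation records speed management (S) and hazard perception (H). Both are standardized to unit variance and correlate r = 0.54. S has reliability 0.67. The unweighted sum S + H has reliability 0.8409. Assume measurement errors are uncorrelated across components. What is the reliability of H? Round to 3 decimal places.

0.840

Var(S+H) = 2 + 2·0.54 = 3.080.
True-score variance = ρ_S + ρ_H + 2·0.54, so 0.8409 = (0.67 + ρ_H + 1.08) / 3.080.
ρ_H = 0.8409·3.080 − 0.67 − 1.08 = 0.840.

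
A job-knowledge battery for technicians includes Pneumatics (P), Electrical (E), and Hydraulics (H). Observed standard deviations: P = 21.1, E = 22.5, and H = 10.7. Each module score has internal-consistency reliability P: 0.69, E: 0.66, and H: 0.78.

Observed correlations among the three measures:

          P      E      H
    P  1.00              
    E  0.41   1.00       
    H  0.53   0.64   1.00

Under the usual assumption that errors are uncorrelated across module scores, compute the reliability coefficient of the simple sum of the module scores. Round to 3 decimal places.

Var(P+E+H) = 21.1² + 22.5² + 10.7² + 2·[21.1·22.5·0.41 + 21.1·10.7·0.53 + 22.5·10.7·0.64] = 1065.95 + 936.771 = 2002.72.
Because errors are independent across components, Cov(Tᵢ,Tⱼ) = Cov(Xᵢ,Xⱼ); the off-diagonal part of the true-score variance is the same as above.
True-score variance = [21.1²·0.69 + 22.5²·0.66 + 10.7²·0.78] + 936.771 = 730.622 + 936.771 = 1667.39.
Reliability = 1667.39 / 2002.72 = 0.833.

0.833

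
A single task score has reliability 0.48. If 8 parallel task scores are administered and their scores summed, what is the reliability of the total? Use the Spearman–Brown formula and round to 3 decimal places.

ρ_k = kρ / (1 + (k−1)ρ) = 8·0.48 / (1 + 7·0.48) = 3.840 / 4.360 = 0.881.

0.881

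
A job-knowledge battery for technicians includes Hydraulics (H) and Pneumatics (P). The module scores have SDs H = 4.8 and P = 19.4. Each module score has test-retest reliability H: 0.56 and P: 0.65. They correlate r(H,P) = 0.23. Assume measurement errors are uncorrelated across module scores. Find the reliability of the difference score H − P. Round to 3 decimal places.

Var(H−P) = 4.8² + 19.4² − 2·4.8·19.4·0.23 = 399.4 − 42.8352 = 356.565.
With uncorrelated errors the cross-covariances are all true-score covariance, so they carry over unchanged; only the diagonal terms shrink to ρᵢσᵢ².
True-score variance = [4.8²·0.56 + 19.4²·0.65] − 42.8352 = 257.536 − 42.8352 = 214.701.
Reliability = 214.701 / 356.565 = 0.602.

0.602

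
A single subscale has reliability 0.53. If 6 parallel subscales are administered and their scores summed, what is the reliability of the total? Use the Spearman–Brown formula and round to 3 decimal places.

ρ_k = kρ / (1 + (k−1)ρ) = 6·0.53 / (1 + 5·0.53) = 3.180 / 3.650 = 0.871.

0.871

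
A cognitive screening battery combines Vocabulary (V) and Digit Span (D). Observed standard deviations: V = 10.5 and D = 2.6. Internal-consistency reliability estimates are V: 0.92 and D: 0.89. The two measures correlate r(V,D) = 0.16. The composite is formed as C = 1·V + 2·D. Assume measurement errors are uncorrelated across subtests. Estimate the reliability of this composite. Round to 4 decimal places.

0.9238

Var(C) = 10.5² + 2²·2.6² + 2·[2·10.5·2.6·0.16] = 137.29 + 17.472 = 154.762.
With uncorrelated errors the cross-covariances are all true-score covariance, so they carry over unchanged; only the diagonal terms shrink to ρᵢσᵢ².
True-score variance = [10.5²·0.92 + 2²·2.6²·0.89] + 17.472 = 125.496 + 17.472 = 142.968.
Reliability = 142.968 / 154.762 = 0.9238.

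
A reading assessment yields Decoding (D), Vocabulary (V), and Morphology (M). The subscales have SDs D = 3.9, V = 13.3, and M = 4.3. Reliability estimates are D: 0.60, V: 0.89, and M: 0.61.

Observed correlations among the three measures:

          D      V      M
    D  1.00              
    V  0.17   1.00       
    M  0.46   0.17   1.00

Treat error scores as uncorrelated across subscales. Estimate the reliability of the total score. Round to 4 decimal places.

0.8755

Var(D+V+M) = 3.9² + 13.3² + 4.3² + 2·[3.9·13.3·0.17 + 3.9·4.3·0.46 + 13.3·4.3·0.17] = 210.59 + 52.5088 = 263.099.
With uncorrelated errors the cross-covariances are all true-score covariance, so they carry over unchanged; only the diagonal terms shrink to ρᵢσᵢ².
True-score variance = [3.9²·0.60 + 13.3²·0.89 + 4.3²·0.61] + 52.5088 = 177.837 + 52.5088 = 230.346.
Reliability = 230.346 / 263.099 = 0.8755.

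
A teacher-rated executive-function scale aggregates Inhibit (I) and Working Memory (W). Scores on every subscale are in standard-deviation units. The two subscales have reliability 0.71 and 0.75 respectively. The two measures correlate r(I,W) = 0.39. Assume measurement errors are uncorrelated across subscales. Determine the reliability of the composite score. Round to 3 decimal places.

Var(I+W) = 2 + 2·[0.39] = 2 + 0.78 = 2.78.
Under uncorrelated errors the observed covariances equal the true-score covariances, so only the own-variance terms attenuate.
True-score variance = [0.71 + 0.75] + 0.78 = 1.46 + 0.78 = 2.24.
Reliability = 2.24 / 2.78 = 0.806.

0.806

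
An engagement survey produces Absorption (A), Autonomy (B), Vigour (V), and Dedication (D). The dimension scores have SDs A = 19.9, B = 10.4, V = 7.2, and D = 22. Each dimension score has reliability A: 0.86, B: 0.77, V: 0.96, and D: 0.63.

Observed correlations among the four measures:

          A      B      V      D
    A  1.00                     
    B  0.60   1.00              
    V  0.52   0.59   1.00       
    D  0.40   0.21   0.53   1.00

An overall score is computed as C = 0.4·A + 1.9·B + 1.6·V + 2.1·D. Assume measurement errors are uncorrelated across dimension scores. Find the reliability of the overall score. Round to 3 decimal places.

0.802

Var(C) = 0.4²·19.9² + 1.9²·10.4² + 1.6²·7.2² + 2.1²·22² + 2·[0.76·19.9·10.4·0.60 + 0.64·19.9·7.2·0.52 + 0.84·19.9·22·0.40 + 3.04·10.4·7.2·0.59 + 3.99·10.4·22·0.21 + 3.36·7.2·22·0.53] = 2720.97 + 1794.51 = 4515.48.
Because errors are independent across components, Cov(Tᵢ,Tⱼ) = Cov(Xᵢ,Xⱼ); the off-diagonal part of the true-score variance is the same as above.
True-score variance = [0.4²·19.9²·0.86 + 1.9²·10.4²·0.77 + 1.6²·7.2²·0.96 + 2.1²·22²·0.63] + 1794.51 = 1827.24 + 1794.51 = 3621.75.
Reliability = 3621.75 / 4515.48 = 0.802.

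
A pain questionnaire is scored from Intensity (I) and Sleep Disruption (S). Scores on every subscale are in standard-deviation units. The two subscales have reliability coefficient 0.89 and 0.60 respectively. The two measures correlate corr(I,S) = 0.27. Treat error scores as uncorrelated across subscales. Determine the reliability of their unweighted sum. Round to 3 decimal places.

Var(I+S) = 2 + 2·[0.27] = 2 + 0.54 = 2.54.
Because errors are independent across components, Cov(Tᵢ,Tⱼ) = Cov(Xᵢ,Xⱼ); the off-diagonal part of the true-score variance is the same as above.
True-score variance = [0.89 + 0.60] + 0.54 = 1.49 + 0.54 = 2.03.
Reliability = 2.03 / 2.54 = 0.799.

0.799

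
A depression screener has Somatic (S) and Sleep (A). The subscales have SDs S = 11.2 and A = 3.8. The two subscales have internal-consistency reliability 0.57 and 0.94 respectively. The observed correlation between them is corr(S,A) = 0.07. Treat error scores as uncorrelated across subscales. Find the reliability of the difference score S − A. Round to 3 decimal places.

Var(S−A) = 11.2² + 3.8² − 2·11.2·3.8·0.07 = 139.88 − 5.9584 = 133.922.
With uncorrelated errors the cross-covariances are all true-score covariance, so they carry over unchanged; only the diagonal terms shrink to ρᵢσᵢ².
True-score variance = [11.2²·0.57 + 3.8²·0.94] − 5.9584 = 85.0744 − 5.9584 = 79.116.
Reliability = 79.116 / 133.922 = 0.591.

0.591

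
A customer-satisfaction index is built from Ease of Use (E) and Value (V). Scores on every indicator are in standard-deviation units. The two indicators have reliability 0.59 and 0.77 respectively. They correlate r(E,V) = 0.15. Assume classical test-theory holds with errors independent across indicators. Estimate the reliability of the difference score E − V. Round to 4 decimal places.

0.6235

Var(E−V) = 1 + 1 − 2·0.15 = 2 − 0.3 = 1.7.
With uncorrelated errors the cross-covariances are all true-score covariance, so they carry over unchanged; only the diagonal terms shrink to ρᵢσᵢ².
True-score variance = [0.59 + 0.77] − 0.3 = 1.36 − 0.3 = 1.06.
Reliability = 1.06 / 1.7 = 0.6235.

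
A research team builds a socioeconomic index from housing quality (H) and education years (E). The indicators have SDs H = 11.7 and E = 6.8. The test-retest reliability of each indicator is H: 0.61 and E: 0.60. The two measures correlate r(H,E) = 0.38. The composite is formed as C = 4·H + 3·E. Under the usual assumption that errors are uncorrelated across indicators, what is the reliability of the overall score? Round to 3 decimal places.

Var(C) = 4²·11.7² + 3²·6.8² + 2·[12·11.7·6.8·0.38] = 2606.4 + 725.587 = 3331.99.
Because errors are independent across components, Cov(Tᵢ,Tⱼ) = Cov(Xᵢ,Xⱼ); the off-diagonal part of the true-score variance is the same as above.
True-score variance = [4²·11.7²·0.61 + 3²·6.8²·0.60] + 725.587 = 1585.74 + 725.587 = 2311.33.
Reliability = 2311.33 / 3331.99 = 0.694.

0.694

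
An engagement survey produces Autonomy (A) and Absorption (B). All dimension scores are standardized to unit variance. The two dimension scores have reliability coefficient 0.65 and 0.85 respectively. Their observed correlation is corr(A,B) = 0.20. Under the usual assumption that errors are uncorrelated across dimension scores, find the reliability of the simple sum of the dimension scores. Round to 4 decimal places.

0.7917

Var(A+B) = 2 + 2·[0.20] = 2 + 0.4 = 2.4.
Under uncorrelated errors the observed covariances equal the true-score covariances, so only the own-variance terms attenuate.
True-score variance = [0.65 + 0.85] + 0.4 = 1.5 + 0.4 = 1.9.
Reliability = 1.9 / 2.4 = 0.7917.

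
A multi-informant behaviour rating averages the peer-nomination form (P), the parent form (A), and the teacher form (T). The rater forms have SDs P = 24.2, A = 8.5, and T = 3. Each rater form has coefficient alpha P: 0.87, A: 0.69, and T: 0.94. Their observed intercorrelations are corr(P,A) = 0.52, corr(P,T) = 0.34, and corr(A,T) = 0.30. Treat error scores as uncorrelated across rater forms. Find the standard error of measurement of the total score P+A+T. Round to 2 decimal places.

Var(total) = 666.89 + 278.596 = 945.486.
True-score variance = 567.819 + 278.596 = 846.415, so reliability = 0.8952.
Error variance = 945.486 − 846.415 = 99.0707; SEM = √99.0707 = 9.95.

9.95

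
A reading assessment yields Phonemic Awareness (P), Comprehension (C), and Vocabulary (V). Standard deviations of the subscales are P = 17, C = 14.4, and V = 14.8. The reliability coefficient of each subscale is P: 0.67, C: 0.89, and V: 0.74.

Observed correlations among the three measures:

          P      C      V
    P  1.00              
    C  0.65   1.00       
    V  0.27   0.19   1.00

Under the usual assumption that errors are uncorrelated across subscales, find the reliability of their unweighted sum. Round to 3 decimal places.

Var(P+C+V) = 17² + 14.4² + 14.8² + 2·[17·14.4·0.65 + 17·14.8·0.27 + 14.4·14.8·0.19] = 715.4 + 535.09 = 1250.49.
Because errors are independent across components, Cov(Tᵢ,Tⱼ) = Cov(Xᵢ,Xⱼ); the off-diagonal part of the true-score variance is the same as above.
True-score variance = [17²·0.67 + 14.4²·0.89 + 14.8²·0.74] + 535.09 = 540.27 + 535.09 = 1075.36.
Reliability = 1075.36 / 1250.49 = 0.860.

0.860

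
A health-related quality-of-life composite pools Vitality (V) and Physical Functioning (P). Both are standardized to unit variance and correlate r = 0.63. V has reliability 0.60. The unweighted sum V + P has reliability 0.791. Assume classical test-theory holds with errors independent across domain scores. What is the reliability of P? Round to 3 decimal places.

Var(V+P) = 2 + 2·0.63 = 3.260.
True-score variance = ρ_V + ρ_P + 2·0.63, so 0.791 = (0.60 + ρ_P + 1.26) / 3.260.
ρ_P = 0.791·3.260 − 0.60 − 1.26 = 0.719.

0.719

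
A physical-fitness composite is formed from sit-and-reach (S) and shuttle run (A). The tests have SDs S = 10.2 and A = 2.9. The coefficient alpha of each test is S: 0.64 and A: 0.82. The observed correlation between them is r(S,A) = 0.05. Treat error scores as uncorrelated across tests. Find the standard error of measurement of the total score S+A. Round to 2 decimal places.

6.24

Var(total) = 112.45 + 2.958 = 115.408.
True-score variance = 73.4818 + 2.958 = 76.4398, so reliability = 0.6623.
Error variance = 115.408 − 76.4398 = 38.9682; SEM = √38.9682 = 6.24.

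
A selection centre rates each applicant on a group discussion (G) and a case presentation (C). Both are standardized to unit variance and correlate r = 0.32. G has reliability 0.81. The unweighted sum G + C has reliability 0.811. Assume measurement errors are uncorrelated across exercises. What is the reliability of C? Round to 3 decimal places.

Var(G+C) = 2 + 2·0.32 = 2.640.
True-score variance = ρ_G + ρ_C + 2·0.32, so 0.811 = (0.81 + ρ_C + 0.64) / 2.640.
ρ_C = 0.811·2.640 − 0.81 − 0.64 = 0.691.

0.691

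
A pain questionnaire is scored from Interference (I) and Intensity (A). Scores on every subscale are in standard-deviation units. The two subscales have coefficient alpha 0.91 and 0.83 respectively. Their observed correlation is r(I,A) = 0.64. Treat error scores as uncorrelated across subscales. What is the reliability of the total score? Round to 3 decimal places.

0.921

Var(I+A) = 2 + 2·[0.64] = 2 + 1.28 = 3.28.
Under uncorrelated errors the observed covariances equal the true-score covariances, so only the own-variance terms attenuate.
True-score variance = [0.91 + 0.83] + 1.28 = 1.74 + 1.28 = 3.02.
Reliability = 3.02 / 3.28 = 0.921.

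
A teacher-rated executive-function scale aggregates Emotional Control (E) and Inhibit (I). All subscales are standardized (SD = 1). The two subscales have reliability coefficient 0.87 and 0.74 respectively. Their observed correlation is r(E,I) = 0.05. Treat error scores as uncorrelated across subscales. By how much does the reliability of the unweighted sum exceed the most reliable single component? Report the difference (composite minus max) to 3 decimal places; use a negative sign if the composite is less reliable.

Var(sum) = 2 + 0.1 = 2.1; true-score variance = 1.61 + 0.1 = 1.71; composite reliability = 0.8143.
Max component reliability = 0.8700.
Difference = 0.8143 − 0.8700 = -0.056.

-0.056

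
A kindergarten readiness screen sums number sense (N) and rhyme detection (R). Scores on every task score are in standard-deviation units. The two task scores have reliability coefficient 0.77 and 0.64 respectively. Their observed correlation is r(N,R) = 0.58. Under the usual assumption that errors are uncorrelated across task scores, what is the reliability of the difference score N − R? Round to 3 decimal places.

0.298

Var(N−R) = 1 + 1 − 2·0.58 = 2 − 1.16 = 0.84.
Under uncorrelated errors the observed covariances equal the true-score covariances, so only the own-variance terms attenuate.
True-score variance = [0.77 + 0.64] − 1.16 = 1.41 − 1.16 = 0.25.
Reliability = 0.25 / 0.84 = 0.298.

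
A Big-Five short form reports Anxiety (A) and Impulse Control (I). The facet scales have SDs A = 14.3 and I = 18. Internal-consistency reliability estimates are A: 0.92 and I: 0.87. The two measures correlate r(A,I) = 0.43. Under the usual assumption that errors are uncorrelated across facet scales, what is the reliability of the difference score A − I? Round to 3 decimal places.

0.810

Var(A−I) = 14.3² + 18² − 2·14.3·18·0.43 = 528.49 − 221.364 = 307.126.
Under uncorrelated errors the observed covariances equal the true-score covariances, so only the own-variance terms attenuate.
True-score variance = [14.3²·0.92 + 18²·0.87] − 221.364 = 470.011 − 221.364 = 248.647.
Reliability = 248.647 / 307.126 = 0.810.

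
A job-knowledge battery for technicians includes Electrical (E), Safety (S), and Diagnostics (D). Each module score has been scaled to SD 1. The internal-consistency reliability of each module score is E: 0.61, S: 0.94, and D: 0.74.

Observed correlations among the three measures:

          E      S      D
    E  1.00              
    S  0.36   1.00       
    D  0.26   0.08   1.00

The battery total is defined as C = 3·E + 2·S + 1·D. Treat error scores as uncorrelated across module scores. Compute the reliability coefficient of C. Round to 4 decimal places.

0.8015

Var(C) = 3² + 2² + 1 + 2·[6·0.36 + 3·0.26 + 2·0.08] = 14 + 6.2 = 20.2.
Because errors are independent across components, Cov(Tᵢ,Tⱼ) = Cov(Xᵢ,Xⱼ); the off-diagonal part of the true-score variance is the same as above.
True-score variance = [3²·0.61 + 2²·0.94 + 0.74] + 6.2 = 9.99 + 6.2 = 16.19.
Reliability = 16.19 / 20.2 = 0.8015.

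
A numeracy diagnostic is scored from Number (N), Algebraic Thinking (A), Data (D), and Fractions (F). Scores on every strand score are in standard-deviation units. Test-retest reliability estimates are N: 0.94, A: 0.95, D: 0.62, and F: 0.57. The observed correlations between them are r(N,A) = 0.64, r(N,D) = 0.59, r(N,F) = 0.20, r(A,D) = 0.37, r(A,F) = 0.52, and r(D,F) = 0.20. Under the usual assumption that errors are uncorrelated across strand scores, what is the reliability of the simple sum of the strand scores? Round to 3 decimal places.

Var(N+A+D+F) = 4 + 2·[0.64 + 0.59 + 0.20 + 0.37 + 0.52 + 0.20] = 4 + 5.04 = 9.04.
Under uncorrelated errors the observed covariances equal the true-score covariances, so only the own-variance terms attenuate.
True-score variance = [0.94 + 0.95 + 0.62 + 0.57] + 5.04 = 3.08 + 5.04 = 8.12.
Reliability = 8.12 / 9.04 = 0.898.

0.898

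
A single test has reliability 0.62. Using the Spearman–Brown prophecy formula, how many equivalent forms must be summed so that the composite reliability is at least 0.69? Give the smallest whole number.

k ≥ ρ*(1−ρ₁)/(ρ₁(1−ρ*)) = 0.69·0.38 / (0.62·0.31) = 1.364.
Smallest integer k = 2.

2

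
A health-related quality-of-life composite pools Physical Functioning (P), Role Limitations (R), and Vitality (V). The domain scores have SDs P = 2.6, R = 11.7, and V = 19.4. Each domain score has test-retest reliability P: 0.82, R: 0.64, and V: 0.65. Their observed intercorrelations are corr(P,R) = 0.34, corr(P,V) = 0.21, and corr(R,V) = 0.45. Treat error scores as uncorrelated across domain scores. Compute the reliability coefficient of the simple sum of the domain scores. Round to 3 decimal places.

0.762

Var(P+R+V) = 2.6² + 11.7² + 19.4² + 2·[2.6·11.7·0.34 + 2.6·19.4·0.21 + 11.7·19.4·0.45] = 520.01 + 246.152 = 766.162.
With uncorrelated errors the cross-covariances are all true-score covariance, so they carry over unchanged; only the diagonal terms shrink to ρᵢσᵢ².
True-score variance = [2.6²·0.82 + 11.7²·0.64 + 19.4²·0.65] + 246.152 = 337.787 + 246.152 = 583.939.
Reliability = 583.939 / 766.162 = 0.762.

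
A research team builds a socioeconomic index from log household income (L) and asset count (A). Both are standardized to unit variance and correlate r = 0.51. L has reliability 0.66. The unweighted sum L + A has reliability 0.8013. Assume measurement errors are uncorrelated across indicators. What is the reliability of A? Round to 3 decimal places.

Var(L+A) = 2 + 2·0.51 = 3.020.
True-score variance = ρ_L + ρ_A + 2·0.51, so 0.8013 = (0.66 + ρ_A + 1.02) / 3.020.
ρ_A = 0.8013·3.020 − 0.66 − 1.02 = 0.740.

0.740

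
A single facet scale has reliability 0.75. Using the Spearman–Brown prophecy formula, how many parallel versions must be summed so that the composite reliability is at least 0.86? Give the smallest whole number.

k ≥ ρ*(1−ρ₁)/(ρ₁(1−ρ*)) = 0.86·0.25 / (0.75·0.14) = 2.048.
Smallest integer k = 3.

3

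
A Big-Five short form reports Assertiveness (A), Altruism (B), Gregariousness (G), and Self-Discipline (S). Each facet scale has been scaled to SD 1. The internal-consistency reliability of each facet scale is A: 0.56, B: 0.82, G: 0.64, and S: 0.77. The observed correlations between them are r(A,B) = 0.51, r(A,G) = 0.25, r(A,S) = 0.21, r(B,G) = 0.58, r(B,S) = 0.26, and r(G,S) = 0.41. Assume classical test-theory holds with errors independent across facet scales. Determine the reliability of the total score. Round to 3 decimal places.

0.857

Var(A+B+G+S) = 4 + 2·[0.51 + 0.25 + 0.21 + 0.58 + 0.26 + 0.41] = 4 + 4.44 = 8.44.
Because errors are independent across components, Cov(Tᵢ,Tⱼ) = Cov(Xᵢ,Xⱼ); the off-diagonal part of the true-score variance is the same as above.
True-score variance = [0.56 + 0.82 + 0.64 + 0.77] + 4.44 = 2.79 + 4.44 = 7.23.
Reliability = 7.23 / 8.44 = 0.857.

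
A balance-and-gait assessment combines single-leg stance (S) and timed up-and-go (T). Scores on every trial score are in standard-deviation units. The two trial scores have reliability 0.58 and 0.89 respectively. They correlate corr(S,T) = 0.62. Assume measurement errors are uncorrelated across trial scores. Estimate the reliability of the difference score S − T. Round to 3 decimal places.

Var(S−T) = 1 + 1 − 2·0.62 = 2 − 1.24 = 0.76.
With uncorrelated errors the cross-covariances are all true-score covariance, so they carry over unchanged; only the diagonal terms shrink to ρᵢσᵢ².
True-score variance = [0.58 + 0.89] − 1.24 = 1.47 − 1.24 = 0.23.
Reliability = 0.23 / 0.76 = 0.303.

0.303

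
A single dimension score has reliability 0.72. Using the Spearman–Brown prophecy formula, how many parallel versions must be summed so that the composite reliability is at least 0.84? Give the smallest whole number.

k ≥ ρ*(1−ρ₁)/(ρ₁(1−ρ*)) = 0.84·0.28 / (0.72·0.16) = 2.042.
Smallest integer k = 3.

3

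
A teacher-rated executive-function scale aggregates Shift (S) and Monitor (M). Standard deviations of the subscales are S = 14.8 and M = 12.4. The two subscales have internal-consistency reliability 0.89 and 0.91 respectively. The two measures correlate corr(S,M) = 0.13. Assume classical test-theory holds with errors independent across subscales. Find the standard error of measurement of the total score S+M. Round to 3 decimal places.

Var(total) = 372.8 + 47.7152 = 420.515.
True-score variance = 334.867 + 47.7152 = 382.582, so reliability = 0.9098.
Error variance = 420.515 − 382.582 = 37.9328; SEM = √37.9328 = 6.159.

6.159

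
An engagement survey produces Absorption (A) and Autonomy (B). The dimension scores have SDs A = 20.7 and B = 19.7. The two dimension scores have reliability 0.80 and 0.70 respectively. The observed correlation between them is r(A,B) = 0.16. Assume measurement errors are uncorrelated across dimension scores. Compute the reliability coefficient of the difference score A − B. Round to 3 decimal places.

0.705

Var(A−B) = 20.7² + 19.7² − 2·20.7·19.7·0.16 = 816.58 − 130.493 = 686.087.
Because errors are independent across components, Cov(Tᵢ,Tⱼ) = Cov(Xᵢ,Xⱼ); the off-diagonal part of the true-score variance is the same as above.
True-score variance = [20.7²·0.80 + 19.7²·0.70] − 130.493 = 614.455 − 130.493 = 483.962.
Reliability = 483.962 / 686.087 = 0.705.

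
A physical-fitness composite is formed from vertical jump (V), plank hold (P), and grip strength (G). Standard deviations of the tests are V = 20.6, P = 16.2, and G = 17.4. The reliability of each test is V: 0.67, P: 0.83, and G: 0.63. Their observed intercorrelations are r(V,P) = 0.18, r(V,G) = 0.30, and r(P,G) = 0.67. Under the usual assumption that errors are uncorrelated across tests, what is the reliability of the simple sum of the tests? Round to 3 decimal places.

Var(V+P+G) = 20.6² + 16.2² + 17.4² + 2·[20.6·16.2·0.18 + 20.6·17.4·0.30 + 16.2·17.4·0.67] = 989.56 + 712.922 = 1702.48.
Under uncorrelated errors the observed covariances equal the true-score covariances, so only the own-variance terms attenuate.
True-score variance = [20.6²·0.67 + 16.2²·0.83 + 17.4²·0.63] + 712.922 = 692.885 + 712.922 = 1405.81.
Reliability = 1405.81 / 1702.48 = 0.826.

0.826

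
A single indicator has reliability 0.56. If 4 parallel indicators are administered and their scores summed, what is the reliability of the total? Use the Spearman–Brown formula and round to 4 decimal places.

0.8358

ρ_k = kρ / (1 + (k−1)ρ) = 4·0.56 / (1 + 3·0.56) = 2.240 / 2.680 = 0.8358.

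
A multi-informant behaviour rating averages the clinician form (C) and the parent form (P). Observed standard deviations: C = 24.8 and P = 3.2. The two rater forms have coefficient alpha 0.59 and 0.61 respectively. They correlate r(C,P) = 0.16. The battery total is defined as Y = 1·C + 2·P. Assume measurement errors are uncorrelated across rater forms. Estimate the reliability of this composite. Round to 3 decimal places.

0.621

Var(Y) = 24.8² + 2²·3.2² + 2·[2·24.8·3.2·0.16] = 656 + 50.7904 = 706.79.
Because errors are independent across components, Cov(Tᵢ,Tⱼ) = Cov(Xᵢ,Xⱼ); the off-diagonal part of the true-score variance is the same as above.
True-score variance = [24.8²·0.59 + 2²·3.2²·0.61] + 50.7904 = 387.859 + 50.7904 = 438.65.
Reliability = 438.65 / 706.79 = 0.621.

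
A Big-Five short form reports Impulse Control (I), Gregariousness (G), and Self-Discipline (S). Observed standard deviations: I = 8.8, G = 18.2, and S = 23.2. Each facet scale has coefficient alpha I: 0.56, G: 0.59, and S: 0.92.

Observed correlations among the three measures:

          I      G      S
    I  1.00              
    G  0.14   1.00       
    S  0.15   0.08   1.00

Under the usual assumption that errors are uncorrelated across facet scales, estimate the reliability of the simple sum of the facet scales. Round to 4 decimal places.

Var(I+G+S) = 8.8² + 18.2² + 23.2² + 2·[8.8·18.2·0.14 + 8.8·23.2·0.15 + 18.2·23.2·0.08] = 946.92 + 173.651 = 1120.57.
Because errors are independent across components, Cov(Tᵢ,Tⱼ) = Cov(Xᵢ,Xⱼ); the off-diagonal part of the true-score variance is the same as above.
True-score variance = [8.8²·0.56 + 18.2²·0.59 + 23.2²·0.92] + 173.651 = 733.979 + 173.651 = 907.63.
Reliability = 907.63 / 1120.57 = 0.8100.

0.8100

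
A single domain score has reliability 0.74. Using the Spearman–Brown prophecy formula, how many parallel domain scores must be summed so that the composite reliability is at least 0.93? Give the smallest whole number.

5

k ≥ ρ*(1−ρ₁)/(ρ₁(1−ρ*)) = 0.93·0.26 / (0.74·0.07) = 4.668.
Smallest integer k = 5.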